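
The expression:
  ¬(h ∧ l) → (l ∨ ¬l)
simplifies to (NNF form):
True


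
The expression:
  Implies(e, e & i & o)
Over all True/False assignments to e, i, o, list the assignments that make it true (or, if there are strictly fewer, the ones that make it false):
is false only for:
  e=True, i=False, o=False;
  e=True, i=False, o=True;
  e=True, i=True, o=False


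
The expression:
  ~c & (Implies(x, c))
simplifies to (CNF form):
~c & ~x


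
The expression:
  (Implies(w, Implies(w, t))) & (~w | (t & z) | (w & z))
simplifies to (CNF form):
(t | ~w) & (z | ~w)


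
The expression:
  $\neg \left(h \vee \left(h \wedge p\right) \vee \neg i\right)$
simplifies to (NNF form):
$i \wedge \neg h$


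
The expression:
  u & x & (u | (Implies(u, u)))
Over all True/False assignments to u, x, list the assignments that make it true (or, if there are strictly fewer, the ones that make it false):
is true only for:
  u=True, x=True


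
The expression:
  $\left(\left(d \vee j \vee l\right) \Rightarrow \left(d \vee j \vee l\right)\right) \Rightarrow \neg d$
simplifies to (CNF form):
$\neg d$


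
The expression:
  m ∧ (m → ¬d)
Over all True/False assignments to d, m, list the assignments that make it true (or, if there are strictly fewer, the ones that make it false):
is true only for:
  d=False, m=True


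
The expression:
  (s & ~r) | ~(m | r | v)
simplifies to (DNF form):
(s & ~r) | (~m & ~r & ~v)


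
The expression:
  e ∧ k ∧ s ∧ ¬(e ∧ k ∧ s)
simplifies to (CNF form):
False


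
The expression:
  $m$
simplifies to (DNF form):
$m$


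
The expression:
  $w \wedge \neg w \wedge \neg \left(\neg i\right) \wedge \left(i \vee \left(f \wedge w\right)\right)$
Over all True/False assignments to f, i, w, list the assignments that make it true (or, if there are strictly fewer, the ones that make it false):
is never true.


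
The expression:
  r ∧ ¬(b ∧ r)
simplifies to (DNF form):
r ∧ ¬b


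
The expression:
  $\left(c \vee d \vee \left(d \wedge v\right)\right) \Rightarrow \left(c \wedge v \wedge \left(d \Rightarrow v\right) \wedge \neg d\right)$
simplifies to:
$\neg d \wedge \left(v \vee \neg c\right)$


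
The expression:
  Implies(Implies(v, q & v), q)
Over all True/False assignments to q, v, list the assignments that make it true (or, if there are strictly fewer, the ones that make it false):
is false only for:
  q=False, v=False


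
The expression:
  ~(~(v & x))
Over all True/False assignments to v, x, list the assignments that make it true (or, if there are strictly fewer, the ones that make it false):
is true only for:
  v=True, x=True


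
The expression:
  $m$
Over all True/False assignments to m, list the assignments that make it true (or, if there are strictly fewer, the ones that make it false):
is true only for:
  m=True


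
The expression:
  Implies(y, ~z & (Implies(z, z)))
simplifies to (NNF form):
~y | ~z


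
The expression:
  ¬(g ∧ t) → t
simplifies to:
t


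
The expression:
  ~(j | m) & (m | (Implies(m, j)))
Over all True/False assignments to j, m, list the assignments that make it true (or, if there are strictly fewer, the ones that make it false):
is true only for:
  j=False, m=False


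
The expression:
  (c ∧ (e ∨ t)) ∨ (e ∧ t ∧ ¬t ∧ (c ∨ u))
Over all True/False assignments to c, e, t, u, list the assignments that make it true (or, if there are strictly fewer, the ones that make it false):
is true only for:
  c=True, e=False, t=True, u=False;
  c=True, e=False, t=True, u=True;
  c=True, e=True, t=False, u=False;
  c=True, e=True, t=False, u=True;
  c=True, e=True, t=True, u=False;
  c=True, e=True, t=True, u=True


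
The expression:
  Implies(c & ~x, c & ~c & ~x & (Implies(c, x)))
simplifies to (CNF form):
x | ~c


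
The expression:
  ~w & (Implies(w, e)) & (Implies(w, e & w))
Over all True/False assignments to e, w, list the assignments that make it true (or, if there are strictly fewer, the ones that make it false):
is true only for:
  e=False, w=False;
  e=True, w=False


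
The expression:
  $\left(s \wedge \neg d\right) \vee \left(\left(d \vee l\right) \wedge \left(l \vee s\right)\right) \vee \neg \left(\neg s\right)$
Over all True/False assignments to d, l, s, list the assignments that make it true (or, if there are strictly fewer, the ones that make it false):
is false only for:
  d=False, l=False, s=False;
  d=True, l=False, s=False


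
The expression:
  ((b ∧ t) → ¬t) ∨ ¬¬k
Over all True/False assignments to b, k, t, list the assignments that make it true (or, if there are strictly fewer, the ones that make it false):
is false only for:
  b=True, k=False, t=True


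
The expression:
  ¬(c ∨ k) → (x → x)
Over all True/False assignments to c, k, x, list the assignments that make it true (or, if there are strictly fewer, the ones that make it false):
is always true.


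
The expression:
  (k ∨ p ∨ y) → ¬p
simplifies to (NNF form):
¬p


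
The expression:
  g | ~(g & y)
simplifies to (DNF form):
True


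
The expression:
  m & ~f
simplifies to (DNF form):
m & ~f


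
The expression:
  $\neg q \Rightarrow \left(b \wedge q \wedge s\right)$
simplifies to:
$q$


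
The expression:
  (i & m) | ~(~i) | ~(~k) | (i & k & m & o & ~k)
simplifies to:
i | k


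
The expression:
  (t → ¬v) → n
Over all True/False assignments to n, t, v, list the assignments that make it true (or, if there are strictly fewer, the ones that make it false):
is false only for:
  n=False, t=False, v=False;
  n=False, t=False, v=True;
  n=False, t=True, v=False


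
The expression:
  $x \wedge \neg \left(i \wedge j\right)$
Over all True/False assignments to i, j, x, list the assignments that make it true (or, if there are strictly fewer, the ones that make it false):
is true only for:
  i=False, j=False, x=True;
  i=False, j=True, x=True;
  i=True, j=False, x=True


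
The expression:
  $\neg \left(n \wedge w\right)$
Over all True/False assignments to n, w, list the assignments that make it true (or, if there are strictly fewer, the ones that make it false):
is false only for:
  n=True, w=True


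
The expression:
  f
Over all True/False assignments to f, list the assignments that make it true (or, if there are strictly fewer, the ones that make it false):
is true only for:
  f=True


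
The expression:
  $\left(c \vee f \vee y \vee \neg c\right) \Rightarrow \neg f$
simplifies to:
$\neg f$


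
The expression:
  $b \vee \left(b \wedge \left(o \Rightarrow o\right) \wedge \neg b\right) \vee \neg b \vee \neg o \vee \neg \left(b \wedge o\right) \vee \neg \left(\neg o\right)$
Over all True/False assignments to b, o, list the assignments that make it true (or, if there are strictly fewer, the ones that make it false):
is always true.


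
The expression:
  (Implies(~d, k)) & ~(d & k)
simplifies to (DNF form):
(d & ~k) | (k & ~d)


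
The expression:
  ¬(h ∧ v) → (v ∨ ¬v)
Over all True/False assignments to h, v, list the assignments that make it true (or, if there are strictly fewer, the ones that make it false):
is always true.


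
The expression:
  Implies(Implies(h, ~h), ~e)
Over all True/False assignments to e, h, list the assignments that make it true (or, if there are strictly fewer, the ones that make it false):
is false only for:
  e=True, h=False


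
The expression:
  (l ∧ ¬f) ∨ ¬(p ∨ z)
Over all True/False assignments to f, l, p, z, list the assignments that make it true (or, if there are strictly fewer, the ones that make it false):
is true only for:
  f=False, l=False, p=False, z=False;
  f=False, l=True, p=False, z=False;
  f=False, l=True, p=False, z=True;
  f=False, l=True, p=True, z=False;
  f=False, l=True, p=True, z=True;
  f=True, l=False, p=False, z=False;
  f=True, l=True, p=False, z=False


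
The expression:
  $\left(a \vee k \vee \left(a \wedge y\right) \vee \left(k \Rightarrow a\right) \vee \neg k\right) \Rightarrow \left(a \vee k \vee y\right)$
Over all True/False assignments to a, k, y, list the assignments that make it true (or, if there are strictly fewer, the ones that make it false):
is false only for:
  a=False, k=False, y=False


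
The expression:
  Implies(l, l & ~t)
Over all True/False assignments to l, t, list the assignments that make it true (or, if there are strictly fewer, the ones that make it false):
is false only for:
  l=True, t=True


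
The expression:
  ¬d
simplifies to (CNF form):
¬d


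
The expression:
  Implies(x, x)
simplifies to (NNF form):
True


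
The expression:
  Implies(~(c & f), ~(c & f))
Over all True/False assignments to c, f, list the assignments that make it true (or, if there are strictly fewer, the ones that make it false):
is always true.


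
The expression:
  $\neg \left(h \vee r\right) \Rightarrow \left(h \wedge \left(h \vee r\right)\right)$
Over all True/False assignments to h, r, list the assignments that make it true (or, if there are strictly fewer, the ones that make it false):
is false only for:
  h=False, r=False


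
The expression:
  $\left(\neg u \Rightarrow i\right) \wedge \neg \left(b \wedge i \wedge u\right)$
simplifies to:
$\left(i \vee u\right) \wedge \left(\neg b \vee \neg i \vee \neg u\right)$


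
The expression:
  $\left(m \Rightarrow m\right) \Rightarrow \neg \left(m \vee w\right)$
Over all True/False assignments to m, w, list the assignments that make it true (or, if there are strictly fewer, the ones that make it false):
is true only for:
  m=False, w=False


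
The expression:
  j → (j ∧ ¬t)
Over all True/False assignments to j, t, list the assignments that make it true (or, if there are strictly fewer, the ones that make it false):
is false only for:
  j=True, t=True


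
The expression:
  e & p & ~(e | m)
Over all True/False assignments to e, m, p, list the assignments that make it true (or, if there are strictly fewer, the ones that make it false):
is never true.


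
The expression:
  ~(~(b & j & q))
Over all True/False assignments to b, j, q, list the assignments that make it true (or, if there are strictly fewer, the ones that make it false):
is true only for:
  b=True, j=True, q=True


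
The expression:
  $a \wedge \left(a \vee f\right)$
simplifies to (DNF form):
$a$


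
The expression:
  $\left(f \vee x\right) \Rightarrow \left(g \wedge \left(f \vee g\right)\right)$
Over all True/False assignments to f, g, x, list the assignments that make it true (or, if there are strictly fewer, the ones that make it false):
is false only for:
  f=False, g=False, x=True;
  f=True, g=False, x=False;
  f=True, g=False, x=True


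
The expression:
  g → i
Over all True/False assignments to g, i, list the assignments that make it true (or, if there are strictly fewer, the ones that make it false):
is false only for:
  g=True, i=False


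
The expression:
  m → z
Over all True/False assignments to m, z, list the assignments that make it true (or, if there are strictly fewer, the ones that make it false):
is false only for:
  m=True, z=False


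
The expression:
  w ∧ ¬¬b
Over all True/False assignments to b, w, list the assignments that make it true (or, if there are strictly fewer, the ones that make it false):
is true only for:
  b=True, w=True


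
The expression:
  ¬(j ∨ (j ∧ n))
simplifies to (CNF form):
¬j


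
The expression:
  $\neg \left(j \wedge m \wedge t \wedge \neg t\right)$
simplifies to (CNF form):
$\text{True}$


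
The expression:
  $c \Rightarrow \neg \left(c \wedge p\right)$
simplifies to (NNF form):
$\neg c \vee \neg p$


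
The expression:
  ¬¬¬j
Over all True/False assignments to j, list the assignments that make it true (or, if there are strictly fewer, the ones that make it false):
is true only for:
  j=False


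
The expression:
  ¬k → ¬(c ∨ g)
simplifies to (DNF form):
k ∨ (¬c ∧ ¬g)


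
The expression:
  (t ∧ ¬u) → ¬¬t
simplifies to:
True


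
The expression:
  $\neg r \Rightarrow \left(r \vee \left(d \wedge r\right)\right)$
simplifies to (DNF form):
$r$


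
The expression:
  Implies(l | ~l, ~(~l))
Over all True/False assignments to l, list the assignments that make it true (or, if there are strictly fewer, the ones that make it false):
is true only for:
  l=True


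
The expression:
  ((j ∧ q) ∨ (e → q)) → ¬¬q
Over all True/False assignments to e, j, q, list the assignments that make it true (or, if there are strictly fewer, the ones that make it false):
is false only for:
  e=False, j=False, q=False;
  e=False, j=True, q=False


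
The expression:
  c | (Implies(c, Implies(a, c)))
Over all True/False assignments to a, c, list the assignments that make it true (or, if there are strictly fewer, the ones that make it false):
is always true.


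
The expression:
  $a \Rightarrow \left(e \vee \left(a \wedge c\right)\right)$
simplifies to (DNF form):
$c \vee e \vee \neg a$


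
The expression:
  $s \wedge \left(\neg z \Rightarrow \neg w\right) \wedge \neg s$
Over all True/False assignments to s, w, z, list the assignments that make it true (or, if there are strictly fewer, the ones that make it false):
is never true.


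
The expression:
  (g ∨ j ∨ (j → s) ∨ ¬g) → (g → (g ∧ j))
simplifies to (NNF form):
j ∨ ¬g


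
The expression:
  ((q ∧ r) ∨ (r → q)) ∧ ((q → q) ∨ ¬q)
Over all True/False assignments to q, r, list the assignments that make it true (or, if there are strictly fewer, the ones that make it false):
is false only for:
  q=False, r=True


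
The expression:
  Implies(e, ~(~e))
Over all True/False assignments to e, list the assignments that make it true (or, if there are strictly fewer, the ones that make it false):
is always true.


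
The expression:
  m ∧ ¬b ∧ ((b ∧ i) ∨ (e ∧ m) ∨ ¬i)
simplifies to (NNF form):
m ∧ ¬b ∧ (e ∨ ¬i)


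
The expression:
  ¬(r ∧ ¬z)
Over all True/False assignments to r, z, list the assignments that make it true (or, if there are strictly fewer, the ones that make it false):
is false only for:
  r=True, z=False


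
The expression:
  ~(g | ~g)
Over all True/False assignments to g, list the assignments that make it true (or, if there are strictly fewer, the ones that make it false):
is never true.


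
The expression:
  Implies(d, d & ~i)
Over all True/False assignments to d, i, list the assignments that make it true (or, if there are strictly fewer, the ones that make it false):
is false only for:
  d=True, i=True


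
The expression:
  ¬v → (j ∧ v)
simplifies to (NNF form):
v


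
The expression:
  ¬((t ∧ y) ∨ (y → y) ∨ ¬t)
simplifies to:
False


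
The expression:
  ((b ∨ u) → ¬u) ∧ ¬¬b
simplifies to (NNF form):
b ∧ ¬u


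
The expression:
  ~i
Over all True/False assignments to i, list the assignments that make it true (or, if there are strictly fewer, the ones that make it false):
is true only for:
  i=False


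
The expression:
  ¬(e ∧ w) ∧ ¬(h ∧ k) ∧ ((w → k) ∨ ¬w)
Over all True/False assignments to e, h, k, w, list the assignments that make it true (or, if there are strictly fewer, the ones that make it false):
is true only for:
  e=False, h=False, k=False, w=False;
  e=False, h=False, k=True, w=False;
  e=False, h=False, k=True, w=True;
  e=False, h=True, k=False, w=False;
  e=True, h=False, k=False, w=False;
  e=True, h=False, k=True, w=False;
  e=True, h=True, k=False, w=False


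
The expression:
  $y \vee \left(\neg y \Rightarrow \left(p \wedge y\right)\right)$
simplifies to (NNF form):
$y$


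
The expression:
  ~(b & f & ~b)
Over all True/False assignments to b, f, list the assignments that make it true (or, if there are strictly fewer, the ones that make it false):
is always true.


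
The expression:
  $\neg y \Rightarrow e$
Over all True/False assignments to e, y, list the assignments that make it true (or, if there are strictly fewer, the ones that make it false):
is false only for:
  e=False, y=False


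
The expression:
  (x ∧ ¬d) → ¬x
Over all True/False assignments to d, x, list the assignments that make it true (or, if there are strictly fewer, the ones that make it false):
is false only for:
  d=False, x=True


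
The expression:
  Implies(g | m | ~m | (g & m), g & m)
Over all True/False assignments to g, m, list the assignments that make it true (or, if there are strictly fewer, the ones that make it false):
is true only for:
  g=True, m=True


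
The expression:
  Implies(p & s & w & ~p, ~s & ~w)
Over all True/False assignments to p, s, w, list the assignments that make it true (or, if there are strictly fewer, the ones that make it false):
is always true.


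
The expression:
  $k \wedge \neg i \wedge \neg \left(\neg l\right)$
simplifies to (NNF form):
$k \wedge l \wedge \neg i$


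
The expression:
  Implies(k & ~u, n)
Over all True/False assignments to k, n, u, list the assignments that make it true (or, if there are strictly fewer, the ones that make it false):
is false only for:
  k=True, n=False, u=False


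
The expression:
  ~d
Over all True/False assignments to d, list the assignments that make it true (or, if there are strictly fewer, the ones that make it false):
is true only for:
  d=False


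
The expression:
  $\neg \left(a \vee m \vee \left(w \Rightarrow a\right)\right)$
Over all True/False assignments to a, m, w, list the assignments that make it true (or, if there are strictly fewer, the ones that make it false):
is true only for:
  a=False, m=False, w=True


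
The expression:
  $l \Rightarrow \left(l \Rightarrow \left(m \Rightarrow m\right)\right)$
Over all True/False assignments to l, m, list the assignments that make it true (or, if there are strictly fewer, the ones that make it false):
is always true.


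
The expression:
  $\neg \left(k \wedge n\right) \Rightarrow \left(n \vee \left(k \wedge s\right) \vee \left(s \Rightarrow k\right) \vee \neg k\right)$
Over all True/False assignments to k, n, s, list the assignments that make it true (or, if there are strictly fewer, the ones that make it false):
is always true.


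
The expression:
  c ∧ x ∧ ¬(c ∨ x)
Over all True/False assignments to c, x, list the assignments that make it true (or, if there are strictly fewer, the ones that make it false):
is never true.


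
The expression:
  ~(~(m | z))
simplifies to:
m | z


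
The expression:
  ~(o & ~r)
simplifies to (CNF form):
r | ~o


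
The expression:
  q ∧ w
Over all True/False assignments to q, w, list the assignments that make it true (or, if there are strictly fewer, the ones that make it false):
is true only for:
  q=True, w=True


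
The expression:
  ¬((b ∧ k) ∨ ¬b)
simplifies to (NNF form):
b ∧ ¬k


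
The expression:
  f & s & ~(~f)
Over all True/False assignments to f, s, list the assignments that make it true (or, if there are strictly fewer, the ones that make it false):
is true only for:
  f=True, s=True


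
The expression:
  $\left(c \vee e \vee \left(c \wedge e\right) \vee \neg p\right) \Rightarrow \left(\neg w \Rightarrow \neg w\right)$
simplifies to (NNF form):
$\text{True}$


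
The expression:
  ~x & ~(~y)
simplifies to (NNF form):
y & ~x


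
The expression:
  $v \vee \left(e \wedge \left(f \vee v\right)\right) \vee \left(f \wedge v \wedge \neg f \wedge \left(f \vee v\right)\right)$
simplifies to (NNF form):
$v \vee \left(e \wedge f\right)$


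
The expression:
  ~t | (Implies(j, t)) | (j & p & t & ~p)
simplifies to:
True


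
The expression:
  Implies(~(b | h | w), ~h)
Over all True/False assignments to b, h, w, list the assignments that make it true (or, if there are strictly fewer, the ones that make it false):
is always true.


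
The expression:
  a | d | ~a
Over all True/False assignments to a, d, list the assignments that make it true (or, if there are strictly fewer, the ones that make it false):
is always true.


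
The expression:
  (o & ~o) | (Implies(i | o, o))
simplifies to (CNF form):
o | ~i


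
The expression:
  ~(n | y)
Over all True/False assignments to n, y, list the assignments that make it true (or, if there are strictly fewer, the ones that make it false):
is true only for:
  n=False, y=False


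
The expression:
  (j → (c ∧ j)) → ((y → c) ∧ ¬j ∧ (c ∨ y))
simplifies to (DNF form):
(c ∧ ¬j) ∨ (j ∧ ¬c)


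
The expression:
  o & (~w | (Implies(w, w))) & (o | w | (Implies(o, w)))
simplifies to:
o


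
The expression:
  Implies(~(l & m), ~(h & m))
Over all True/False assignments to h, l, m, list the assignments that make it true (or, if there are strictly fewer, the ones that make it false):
is false only for:
  h=True, l=False, m=True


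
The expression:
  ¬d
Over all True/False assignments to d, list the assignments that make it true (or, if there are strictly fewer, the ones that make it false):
is true only for:
  d=False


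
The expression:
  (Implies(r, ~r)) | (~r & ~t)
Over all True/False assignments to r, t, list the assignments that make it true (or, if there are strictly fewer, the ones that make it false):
is true only for:
  r=False, t=False;
  r=False, t=True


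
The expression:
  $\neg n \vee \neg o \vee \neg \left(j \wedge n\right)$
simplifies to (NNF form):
$\neg j \vee \neg n \vee \neg o$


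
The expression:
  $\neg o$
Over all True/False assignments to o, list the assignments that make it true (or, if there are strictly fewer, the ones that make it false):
is true only for:
  o=False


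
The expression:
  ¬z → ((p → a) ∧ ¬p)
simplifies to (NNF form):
z ∨ ¬p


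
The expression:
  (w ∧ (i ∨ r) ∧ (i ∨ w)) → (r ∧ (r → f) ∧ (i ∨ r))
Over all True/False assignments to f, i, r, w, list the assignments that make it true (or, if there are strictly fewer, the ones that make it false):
is false only for:
  f=False, i=False, r=True, w=True;
  f=False, i=True, r=False, w=True;
  f=False, i=True, r=True, w=True;
  f=True, i=True, r=False, w=True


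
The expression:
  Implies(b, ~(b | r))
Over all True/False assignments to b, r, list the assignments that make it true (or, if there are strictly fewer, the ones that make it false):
is true only for:
  b=False, r=False;
  b=False, r=True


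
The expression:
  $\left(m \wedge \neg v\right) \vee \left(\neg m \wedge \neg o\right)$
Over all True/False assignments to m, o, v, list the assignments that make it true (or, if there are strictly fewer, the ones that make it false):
is true only for:
  m=False, o=False, v=False;
  m=False, o=False, v=True;
  m=True, o=False, v=False;
  m=True, o=True, v=False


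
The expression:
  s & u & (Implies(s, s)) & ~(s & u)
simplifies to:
False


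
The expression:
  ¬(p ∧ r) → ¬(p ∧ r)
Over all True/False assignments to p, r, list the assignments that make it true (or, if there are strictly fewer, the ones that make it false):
is always true.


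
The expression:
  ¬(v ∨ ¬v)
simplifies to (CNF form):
False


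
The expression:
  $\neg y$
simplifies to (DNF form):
$\neg y$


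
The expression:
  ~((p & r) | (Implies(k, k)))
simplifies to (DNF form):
False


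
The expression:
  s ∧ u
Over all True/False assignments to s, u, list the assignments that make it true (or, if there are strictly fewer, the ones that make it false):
is true only for:
  s=True, u=True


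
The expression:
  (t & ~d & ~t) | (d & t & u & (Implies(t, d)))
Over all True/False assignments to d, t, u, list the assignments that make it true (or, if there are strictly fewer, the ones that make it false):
is true only for:
  d=True, t=True, u=True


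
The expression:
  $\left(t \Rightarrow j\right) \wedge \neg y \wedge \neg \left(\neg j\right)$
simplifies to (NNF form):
$j \wedge \neg y$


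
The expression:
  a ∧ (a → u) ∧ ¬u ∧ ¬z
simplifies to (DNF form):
False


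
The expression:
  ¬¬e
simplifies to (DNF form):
e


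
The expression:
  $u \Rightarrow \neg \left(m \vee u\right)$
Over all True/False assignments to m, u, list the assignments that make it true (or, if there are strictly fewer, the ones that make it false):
is true only for:
  m=False, u=False;
  m=True, u=False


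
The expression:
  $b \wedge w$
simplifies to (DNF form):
$b \wedge w$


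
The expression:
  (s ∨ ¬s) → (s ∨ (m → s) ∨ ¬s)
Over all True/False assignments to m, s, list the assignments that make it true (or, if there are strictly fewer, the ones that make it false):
is always true.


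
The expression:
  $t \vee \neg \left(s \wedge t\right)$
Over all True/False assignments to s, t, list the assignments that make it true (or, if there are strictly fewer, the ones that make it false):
is always true.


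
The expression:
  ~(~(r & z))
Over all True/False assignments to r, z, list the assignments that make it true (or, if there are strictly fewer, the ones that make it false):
is true only for:
  r=True, z=True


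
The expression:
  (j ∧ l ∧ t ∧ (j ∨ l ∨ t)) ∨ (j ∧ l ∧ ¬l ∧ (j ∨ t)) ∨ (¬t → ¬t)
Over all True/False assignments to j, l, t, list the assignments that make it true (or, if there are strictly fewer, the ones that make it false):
is always true.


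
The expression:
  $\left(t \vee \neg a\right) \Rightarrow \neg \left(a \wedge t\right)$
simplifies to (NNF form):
$\neg a \vee \neg t$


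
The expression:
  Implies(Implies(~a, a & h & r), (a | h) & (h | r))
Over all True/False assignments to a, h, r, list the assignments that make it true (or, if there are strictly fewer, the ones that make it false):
is false only for:
  a=True, h=False, r=False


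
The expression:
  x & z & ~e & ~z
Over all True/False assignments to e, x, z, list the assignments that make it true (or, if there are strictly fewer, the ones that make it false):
is never true.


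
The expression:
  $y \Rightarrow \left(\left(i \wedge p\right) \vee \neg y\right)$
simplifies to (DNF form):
$\left(i \wedge p\right) \vee \neg y$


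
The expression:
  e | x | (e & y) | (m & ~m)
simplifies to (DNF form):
e | x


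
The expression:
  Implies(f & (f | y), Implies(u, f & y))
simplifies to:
y | ~f | ~u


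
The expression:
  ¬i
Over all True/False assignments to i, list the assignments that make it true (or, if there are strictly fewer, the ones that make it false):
is true only for:
  i=False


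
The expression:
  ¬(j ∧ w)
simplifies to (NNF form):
¬j ∨ ¬w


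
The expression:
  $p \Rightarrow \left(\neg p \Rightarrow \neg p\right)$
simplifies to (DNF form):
$\text{True}$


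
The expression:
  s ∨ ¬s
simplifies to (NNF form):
True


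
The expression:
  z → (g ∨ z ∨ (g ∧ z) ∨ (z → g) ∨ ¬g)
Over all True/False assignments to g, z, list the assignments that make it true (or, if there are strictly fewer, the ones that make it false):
is always true.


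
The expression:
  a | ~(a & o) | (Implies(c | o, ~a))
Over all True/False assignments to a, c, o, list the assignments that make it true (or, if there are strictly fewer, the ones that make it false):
is always true.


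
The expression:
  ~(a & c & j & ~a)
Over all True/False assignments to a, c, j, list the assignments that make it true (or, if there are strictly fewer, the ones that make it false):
is always true.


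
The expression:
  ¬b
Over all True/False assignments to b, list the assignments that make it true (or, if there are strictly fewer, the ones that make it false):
is true only for:
  b=False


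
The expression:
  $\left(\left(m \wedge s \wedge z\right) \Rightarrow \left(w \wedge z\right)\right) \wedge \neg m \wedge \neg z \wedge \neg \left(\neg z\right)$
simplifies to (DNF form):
$\text{False}$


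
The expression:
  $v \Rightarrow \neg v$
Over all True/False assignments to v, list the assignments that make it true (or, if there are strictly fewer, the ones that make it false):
is true only for:
  v=False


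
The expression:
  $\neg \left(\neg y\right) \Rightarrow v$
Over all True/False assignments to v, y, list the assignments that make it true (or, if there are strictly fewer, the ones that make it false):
is false only for:
  v=False, y=True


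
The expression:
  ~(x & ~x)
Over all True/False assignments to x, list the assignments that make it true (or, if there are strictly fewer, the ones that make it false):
is always true.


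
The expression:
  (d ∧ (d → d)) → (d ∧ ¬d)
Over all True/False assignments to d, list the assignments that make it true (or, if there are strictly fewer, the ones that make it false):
is true only for:
  d=False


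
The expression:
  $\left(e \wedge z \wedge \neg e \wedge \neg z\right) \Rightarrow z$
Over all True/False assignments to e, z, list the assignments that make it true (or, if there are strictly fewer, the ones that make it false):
is always true.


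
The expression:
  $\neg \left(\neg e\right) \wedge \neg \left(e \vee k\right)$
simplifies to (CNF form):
$\text{False}$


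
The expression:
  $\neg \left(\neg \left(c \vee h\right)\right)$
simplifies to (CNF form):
$c \vee h$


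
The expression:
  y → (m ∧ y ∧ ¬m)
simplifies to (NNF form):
¬y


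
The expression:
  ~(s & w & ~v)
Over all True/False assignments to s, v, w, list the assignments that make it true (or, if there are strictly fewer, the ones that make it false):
is false only for:
  s=True, v=False, w=True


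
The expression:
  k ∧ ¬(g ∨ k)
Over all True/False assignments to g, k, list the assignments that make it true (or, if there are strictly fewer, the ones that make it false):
is never true.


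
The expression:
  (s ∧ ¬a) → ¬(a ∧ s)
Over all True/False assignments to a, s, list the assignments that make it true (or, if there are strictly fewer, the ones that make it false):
is always true.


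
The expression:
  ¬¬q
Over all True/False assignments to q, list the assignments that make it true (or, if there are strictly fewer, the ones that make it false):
is true only for:
  q=True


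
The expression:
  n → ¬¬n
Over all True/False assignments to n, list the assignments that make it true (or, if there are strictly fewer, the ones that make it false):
is always true.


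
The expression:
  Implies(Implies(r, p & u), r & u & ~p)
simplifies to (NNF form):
r & (~p | ~u)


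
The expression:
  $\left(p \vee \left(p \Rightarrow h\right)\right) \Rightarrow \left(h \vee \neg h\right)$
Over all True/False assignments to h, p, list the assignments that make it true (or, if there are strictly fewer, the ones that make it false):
is always true.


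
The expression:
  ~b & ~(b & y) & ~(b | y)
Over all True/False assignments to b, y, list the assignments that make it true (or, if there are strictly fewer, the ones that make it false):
is true only for:
  b=False, y=False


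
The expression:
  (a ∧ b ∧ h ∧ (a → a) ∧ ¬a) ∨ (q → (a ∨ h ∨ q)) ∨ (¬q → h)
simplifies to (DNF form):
True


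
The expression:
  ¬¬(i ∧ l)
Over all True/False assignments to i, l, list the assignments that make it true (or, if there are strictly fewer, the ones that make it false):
is true only for:
  i=True, l=True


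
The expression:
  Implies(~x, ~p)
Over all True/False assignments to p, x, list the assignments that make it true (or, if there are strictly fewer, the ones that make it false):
is false only for:
  p=True, x=False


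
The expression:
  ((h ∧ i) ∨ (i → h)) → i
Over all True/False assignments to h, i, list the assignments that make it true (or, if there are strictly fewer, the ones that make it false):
is true only for:
  h=False, i=True;
  h=True, i=True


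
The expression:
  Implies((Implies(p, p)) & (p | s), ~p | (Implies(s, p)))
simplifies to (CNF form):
True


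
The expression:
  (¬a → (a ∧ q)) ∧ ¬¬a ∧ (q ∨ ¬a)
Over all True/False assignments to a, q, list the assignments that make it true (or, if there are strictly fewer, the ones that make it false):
is true only for:
  a=True, q=True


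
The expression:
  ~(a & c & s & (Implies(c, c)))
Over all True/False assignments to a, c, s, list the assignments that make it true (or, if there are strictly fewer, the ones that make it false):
is false only for:
  a=True, c=True, s=True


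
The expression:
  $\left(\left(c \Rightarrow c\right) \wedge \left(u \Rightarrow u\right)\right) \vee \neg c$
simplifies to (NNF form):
$\text{True}$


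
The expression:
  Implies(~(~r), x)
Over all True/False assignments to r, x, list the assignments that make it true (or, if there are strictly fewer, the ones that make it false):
is false only for:
  r=True, x=False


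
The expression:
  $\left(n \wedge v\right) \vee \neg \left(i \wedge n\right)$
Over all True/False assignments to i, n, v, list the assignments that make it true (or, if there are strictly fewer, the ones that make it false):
is false only for:
  i=True, n=True, v=False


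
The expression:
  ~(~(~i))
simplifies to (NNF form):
~i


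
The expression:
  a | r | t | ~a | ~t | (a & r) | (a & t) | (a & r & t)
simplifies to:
True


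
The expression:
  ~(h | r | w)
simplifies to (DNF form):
~h & ~r & ~w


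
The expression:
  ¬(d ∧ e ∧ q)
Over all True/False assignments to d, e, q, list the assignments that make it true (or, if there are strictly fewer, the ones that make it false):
is false only for:
  d=True, e=True, q=True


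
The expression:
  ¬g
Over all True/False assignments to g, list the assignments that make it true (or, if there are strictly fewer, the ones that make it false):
is true only for:
  g=False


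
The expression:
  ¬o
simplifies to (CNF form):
¬o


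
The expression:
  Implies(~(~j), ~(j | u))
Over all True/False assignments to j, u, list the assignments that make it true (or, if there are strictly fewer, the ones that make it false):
is true only for:
  j=False, u=False;
  j=False, u=True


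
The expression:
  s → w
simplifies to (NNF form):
w ∨ ¬s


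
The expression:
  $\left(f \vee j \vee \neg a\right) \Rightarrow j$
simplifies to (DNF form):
$j \vee \left(a \wedge \neg f\right)$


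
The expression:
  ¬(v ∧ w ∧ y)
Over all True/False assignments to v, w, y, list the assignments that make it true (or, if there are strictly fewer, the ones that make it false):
is false only for:
  v=True, w=True, y=True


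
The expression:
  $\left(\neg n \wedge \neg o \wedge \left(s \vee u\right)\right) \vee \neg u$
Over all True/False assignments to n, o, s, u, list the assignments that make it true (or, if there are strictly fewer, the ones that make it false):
is false only for:
  n=False, o=True, s=False, u=True;
  n=False, o=True, s=True, u=True;
  n=True, o=False, s=False, u=True;
  n=True, o=False, s=True, u=True;
  n=True, o=True, s=False, u=True;
  n=True, o=True, s=True, u=True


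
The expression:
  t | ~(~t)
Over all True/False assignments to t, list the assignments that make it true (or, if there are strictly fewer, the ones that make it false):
is true only for:
  t=True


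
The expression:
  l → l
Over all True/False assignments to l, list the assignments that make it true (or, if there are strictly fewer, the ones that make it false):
is always true.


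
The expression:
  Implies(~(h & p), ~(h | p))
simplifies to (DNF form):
(h & p) | (~h & ~p)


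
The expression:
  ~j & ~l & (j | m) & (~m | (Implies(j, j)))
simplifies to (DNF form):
m & ~j & ~l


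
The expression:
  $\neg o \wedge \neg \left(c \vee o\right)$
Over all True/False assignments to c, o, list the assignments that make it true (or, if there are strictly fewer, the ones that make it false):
is true only for:
  c=False, o=False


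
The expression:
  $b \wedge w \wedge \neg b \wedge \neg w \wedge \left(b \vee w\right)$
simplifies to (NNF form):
$\text{False}$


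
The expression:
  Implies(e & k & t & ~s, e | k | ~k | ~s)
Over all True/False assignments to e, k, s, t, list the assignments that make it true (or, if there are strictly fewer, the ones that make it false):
is always true.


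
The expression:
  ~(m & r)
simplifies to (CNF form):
~m | ~r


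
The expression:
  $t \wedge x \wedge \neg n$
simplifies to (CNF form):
$t \wedge x \wedge \neg n$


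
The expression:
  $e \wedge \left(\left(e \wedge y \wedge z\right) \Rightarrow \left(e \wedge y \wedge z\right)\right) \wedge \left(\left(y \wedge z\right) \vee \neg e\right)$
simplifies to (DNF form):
$e \wedge y \wedge z$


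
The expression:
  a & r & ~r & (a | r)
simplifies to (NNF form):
False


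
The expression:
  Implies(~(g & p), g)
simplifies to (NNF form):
g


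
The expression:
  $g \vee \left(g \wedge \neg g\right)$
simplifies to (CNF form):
$g$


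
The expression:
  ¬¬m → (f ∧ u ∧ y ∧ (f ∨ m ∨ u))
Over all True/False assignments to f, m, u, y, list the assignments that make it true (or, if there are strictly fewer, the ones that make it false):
is false only for:
  f=False, m=True, u=False, y=False;
  f=False, m=True, u=False, y=True;
  f=False, m=True, u=True, y=False;
  f=False, m=True, u=True, y=True;
  f=True, m=True, u=False, y=False;
  f=True, m=True, u=False, y=True;
  f=True, m=True, u=True, y=False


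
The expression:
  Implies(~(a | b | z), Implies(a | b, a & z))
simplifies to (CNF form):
True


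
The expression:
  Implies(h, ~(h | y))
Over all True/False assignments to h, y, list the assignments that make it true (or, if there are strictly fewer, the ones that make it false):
is true only for:
  h=False, y=False;
  h=False, y=True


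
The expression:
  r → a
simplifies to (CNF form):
a ∨ ¬r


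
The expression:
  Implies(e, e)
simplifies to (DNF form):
True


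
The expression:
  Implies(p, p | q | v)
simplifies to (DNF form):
True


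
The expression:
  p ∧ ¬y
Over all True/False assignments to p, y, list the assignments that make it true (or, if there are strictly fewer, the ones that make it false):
is true only for:
  p=True, y=False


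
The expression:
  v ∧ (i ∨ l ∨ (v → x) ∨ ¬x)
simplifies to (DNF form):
v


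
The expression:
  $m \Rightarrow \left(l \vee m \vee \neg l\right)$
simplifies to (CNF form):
$\text{True}$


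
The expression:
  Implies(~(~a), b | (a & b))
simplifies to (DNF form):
b | ~a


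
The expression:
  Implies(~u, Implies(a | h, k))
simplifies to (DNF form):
k | u | (~a & ~h)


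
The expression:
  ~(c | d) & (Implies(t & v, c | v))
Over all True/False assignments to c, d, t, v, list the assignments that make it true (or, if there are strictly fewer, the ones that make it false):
is true only for:
  c=False, d=False, t=False, v=False;
  c=False, d=False, t=False, v=True;
  c=False, d=False, t=True, v=False;
  c=False, d=False, t=True, v=True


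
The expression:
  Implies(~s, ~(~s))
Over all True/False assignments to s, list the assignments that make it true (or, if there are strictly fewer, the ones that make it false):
is true only for:
  s=True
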